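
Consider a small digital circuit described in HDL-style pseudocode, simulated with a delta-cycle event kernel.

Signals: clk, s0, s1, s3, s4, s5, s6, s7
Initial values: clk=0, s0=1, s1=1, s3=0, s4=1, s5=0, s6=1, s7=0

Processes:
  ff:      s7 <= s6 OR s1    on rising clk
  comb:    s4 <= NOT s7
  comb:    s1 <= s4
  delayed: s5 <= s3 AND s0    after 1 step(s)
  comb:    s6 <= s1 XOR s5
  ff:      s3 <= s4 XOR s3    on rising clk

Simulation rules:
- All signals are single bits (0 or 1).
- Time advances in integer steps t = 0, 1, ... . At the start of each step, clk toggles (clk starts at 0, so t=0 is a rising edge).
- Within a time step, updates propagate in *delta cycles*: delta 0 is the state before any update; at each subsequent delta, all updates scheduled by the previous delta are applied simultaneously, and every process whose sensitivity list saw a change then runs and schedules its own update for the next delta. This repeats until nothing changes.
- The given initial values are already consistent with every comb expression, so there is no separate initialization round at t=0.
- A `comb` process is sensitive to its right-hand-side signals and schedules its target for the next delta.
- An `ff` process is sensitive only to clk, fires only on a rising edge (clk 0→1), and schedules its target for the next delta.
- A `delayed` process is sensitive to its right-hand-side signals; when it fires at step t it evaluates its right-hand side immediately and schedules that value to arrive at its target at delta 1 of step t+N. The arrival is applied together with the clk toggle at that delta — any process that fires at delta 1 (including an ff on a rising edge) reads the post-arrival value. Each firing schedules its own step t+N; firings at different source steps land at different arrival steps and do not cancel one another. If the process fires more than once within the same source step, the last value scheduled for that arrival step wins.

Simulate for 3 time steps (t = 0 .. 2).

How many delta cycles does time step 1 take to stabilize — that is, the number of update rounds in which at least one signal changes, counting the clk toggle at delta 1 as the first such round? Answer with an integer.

2

t0.Δ0 clk=0 s6=1 s0=1 s1=1 s7=0 s3=0 s4=1 s5=0
t0.Δ1 clk=1 s6=1 s0=1 s1=1 s7=0 s3=0 s4=1 s5=0
t0.Δ2 clk=1 s6=1 s0=1 s1=1 s7=1 s3=1 s4=1 s5=0
t0.Δ3 clk=1 s6=1 s0=1 s1=1 s7=1 s3=1 s4=0 s5=0
t0.Δ4 clk=1 s6=1 s0=1 s1=0 s7=1 s3=1 s4=0 s5=0
t0.Δ5 clk=1 s6=0 s0=1 s1=0 s7=1 s3=1 s4=0 s5=0
t1.Δ0 clk=1 s6=0 s0=1 s1=0 s7=1 s3=1 s4=0 s5=0
t1.Δ1 clk=0 s6=0 s0=1 s1=0 s7=1 s3=1 s4=0 s5=1
t1.Δ2 clk=0 s6=1 s0=1 s1=0 s7=1 s3=1 s4=0 s5=1
t2.Δ0 clk=0 s6=1 s0=1 s1=0 s7=1 s3=1 s4=0 s5=1
t2.Δ1 clk=1 s6=1 s0=1 s1=0 s7=1 s3=1 s4=0 s5=1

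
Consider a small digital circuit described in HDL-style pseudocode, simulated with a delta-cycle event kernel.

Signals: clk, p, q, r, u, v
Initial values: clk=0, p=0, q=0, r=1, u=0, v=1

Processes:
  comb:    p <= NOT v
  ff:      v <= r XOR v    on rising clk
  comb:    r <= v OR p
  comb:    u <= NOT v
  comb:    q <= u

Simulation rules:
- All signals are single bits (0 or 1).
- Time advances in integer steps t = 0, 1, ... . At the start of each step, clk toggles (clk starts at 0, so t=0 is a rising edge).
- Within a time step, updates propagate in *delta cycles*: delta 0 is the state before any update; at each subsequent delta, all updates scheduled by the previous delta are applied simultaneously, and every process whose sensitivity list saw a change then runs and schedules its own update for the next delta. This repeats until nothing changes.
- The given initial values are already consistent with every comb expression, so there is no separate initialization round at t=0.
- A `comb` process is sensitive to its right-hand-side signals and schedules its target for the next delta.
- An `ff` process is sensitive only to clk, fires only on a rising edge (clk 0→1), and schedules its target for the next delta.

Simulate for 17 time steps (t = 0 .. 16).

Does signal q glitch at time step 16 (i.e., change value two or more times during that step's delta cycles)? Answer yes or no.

no

t=0 Δ0: clk=0 v=1 u=0 q=0 p=0 r=1
  Δ1: clk:0→1
  Δ2: v:1→0
  Δ3: u:0→1, p:0→1, r:1→0
  Δ4: q:0→1, r:0→1
  (4Δ to stable)
t=1 Δ0: clk=1 v=0 u=1 q=1 p=1 r=1
  Δ1: clk:1→0
  (1Δ to stable)
t=2 Δ0: clk=0 v=0 u=1 q=1 p=1 r=1
  Δ1: clk:0→1
  Δ2: v:0→1
  Δ3: u:1→0, p:1→0
  Δ4: q:1→0
  (4Δ to stable)
t=3 Δ0: clk=1 v=1 u=0 q=0 p=0 r=1
  Δ1: clk:1→0
  (1Δ to stable)
t=4 Δ0: clk=0 v=1 u=0 q=0 p=0 r=1
  Δ1: clk:0→1
  Δ2: v:1→0
  Δ3: u:0→1, p:0→1, r:1→0
  Δ4: q:0→1, r:0→1
  (4Δ to stable)
t=5 Δ0: clk=1 v=0 u=1 q=1 p=1 r=1
  Δ1: clk:1→0
  (1Δ to stable)
t=6 Δ0: clk=0 v=0 u=1 q=1 p=1 r=1
  Δ1: clk:0→1
  Δ2: v:0→1
  Δ3: u:1→0, p:1→0
  Δ4: q:1→0
  (4Δ to stable)
t=7 Δ0: clk=1 v=1 u=0 q=0 p=0 r=1
  Δ1: clk:1→0
  (1Δ to stable)
t=8 Δ0: clk=0 v=1 u=0 q=0 p=0 r=1
  Δ1: clk:0→1
  Δ2: v:1→0
  Δ3: u:0→1, p:0→1, r:1→0
  Δ4: q:0→1, r:0→1
  (4Δ to stable)
t=9 Δ0: clk=1 v=0 u=1 q=1 p=1 r=1
  Δ1: clk:1→0
  (1Δ to stable)
t=10 Δ0: clk=0 v=0 u=1 q=1 p=1 r=1
  Δ1: clk:0→1
  Δ2: v:0→1
  Δ3: u:1→0, p:1→0
  Δ4: q:1→0
  (4Δ to stable)
t=11 Δ0: clk=1 v=1 u=0 q=0 p=0 r=1
  Δ1: clk:1→0
  (1Δ to stable)
t=12 Δ0: clk=0 v=1 u=0 q=0 p=0 r=1
  Δ1: clk:0→1
  Δ2: v:1→0
  Δ3: u:0→1, p:0→1, r:1→0
  Δ4: q:0→1, r:0→1
  (4Δ to stable)
t=13 Δ0: clk=1 v=0 u=1 q=1 p=1 r=1
  Δ1: clk:1→0
  (1Δ to stable)
t=14 Δ0: clk=0 v=0 u=1 q=1 p=1 r=1
  Δ1: clk:0→1
  Δ2: v:0→1
  Δ3: u:1→0, p:1→0
  Δ4: q:1→0
  (4Δ to stable)
t=15 Δ0: clk=1 v=1 u=0 q=0 p=0 r=1
  Δ1: clk:1→0
  (1Δ to stable)
t=16 Δ0: clk=0 v=1 u=0 q=0 p=0 r=1
  Δ1: clk:0→1
  Δ2: v:1→0
  Δ3: u:0→1, p:0→1, r:1→0
  Δ4: q:0→1, r:0→1
  (4Δ to stable)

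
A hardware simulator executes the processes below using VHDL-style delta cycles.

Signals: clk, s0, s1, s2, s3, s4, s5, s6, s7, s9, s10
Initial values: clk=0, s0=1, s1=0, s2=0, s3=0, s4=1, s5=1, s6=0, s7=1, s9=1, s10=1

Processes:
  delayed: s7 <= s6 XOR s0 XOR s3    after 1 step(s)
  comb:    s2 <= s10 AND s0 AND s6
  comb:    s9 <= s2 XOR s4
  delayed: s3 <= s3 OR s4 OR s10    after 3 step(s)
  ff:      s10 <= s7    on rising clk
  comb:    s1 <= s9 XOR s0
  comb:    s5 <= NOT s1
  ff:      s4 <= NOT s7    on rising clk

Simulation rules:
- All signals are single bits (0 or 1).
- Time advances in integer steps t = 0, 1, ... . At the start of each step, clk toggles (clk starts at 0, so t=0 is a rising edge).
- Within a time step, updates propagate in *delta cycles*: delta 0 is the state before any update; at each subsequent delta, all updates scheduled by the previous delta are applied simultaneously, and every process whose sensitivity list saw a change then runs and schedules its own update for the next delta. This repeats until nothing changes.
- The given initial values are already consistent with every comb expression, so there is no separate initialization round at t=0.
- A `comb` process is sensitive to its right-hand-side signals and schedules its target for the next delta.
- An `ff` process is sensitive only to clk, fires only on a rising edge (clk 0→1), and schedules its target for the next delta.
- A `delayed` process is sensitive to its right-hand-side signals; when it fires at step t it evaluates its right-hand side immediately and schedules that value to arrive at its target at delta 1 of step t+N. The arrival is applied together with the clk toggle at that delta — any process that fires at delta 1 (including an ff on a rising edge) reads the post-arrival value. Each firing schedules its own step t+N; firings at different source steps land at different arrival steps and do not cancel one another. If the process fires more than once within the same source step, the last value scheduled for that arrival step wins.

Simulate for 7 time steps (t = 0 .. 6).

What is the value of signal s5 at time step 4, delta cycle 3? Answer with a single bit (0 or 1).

0

[bits: clk,s1,s7,s3,s5,s6,s9,s0,s10,s2,s4]
t=0: Δ0=00101011101 Δ1=10101011101 Δ2=10101011100 Δ3=10101001100 Δ4=11101001100 Δ5=11100001100 | 5Δ
t=1: Δ0=11100001100 Δ1=01100001100 | 1Δ
t=2: Δ0=01100001100 Δ1=11100001100 | 1Δ
t=3: Δ0=11100001100 Δ1=01110001100 | 1Δ
t=4: Δ0=01110001100 Δ1=11010001100 Δ2=11010001001 Δ3=11010011001 Δ4=10010011001 Δ5=10011011001 | 5Δ
t=5: Δ0=10011011001 Δ1=00011011001 | 1Δ
t=6: Δ0=00011011001 Δ1=10011011001 | 1Δ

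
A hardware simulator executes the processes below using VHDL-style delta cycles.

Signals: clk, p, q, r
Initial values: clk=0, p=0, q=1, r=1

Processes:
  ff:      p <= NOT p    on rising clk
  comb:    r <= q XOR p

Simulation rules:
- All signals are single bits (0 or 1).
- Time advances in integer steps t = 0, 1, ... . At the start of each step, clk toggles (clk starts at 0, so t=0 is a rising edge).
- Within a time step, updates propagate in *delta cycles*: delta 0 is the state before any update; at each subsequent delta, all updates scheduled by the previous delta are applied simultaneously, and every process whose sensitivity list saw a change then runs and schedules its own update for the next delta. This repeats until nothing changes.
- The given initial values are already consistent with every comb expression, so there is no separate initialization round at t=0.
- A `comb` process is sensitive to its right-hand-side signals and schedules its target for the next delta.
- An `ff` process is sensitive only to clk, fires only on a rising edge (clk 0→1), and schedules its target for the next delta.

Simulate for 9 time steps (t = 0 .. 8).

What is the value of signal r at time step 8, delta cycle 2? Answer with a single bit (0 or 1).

[bits: r,clk,p,q]
t=0: Δ0=1001 Δ1=1101 Δ2=1111 Δ3=0111 | 3Δ
t=1: Δ0=0111 Δ1=0011 | 1Δ
t=2: Δ0=0011 Δ1=0111 Δ2=0101 Δ3=1101 | 3Δ
t=3: Δ0=1101 Δ1=1001 | 1Δ
t=4: Δ0=1001 Δ1=1101 Δ2=1111 Δ3=0111 | 3Δ
t=5: Δ0=0111 Δ1=0011 | 1Δ
t=6: Δ0=0011 Δ1=0111 Δ2=0101 Δ3=1101 | 3Δ
t=7: Δ0=1101 Δ1=1001 | 1Δ
t=8: Δ0=1001 Δ1=1101 Δ2=1111 Δ3=0111 | 3Δ

1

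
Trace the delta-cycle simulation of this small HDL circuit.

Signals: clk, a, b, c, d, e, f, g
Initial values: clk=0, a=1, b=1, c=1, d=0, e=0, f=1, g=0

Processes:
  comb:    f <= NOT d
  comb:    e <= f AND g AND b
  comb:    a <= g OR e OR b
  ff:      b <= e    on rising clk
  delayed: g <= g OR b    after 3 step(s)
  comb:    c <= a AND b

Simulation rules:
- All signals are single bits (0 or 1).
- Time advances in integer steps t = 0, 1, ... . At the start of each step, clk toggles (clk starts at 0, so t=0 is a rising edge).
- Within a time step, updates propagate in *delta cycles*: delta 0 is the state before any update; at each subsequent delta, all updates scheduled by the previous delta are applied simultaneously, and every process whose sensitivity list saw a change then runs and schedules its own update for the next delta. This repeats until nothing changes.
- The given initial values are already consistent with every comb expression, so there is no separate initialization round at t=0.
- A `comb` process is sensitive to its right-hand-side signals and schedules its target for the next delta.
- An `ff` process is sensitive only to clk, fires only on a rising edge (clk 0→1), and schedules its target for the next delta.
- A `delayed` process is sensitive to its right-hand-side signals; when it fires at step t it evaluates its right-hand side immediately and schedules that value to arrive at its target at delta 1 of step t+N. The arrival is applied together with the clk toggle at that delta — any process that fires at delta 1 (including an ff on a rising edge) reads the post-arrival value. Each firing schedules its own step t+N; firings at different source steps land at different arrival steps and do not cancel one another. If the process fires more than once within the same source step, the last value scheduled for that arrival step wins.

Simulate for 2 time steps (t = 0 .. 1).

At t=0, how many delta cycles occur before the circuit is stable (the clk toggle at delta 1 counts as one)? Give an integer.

[bits: d,b,a,f,e,g,c,clk]
t=0: Δ0=01110010 Δ1=01110011 Δ2=00110011 Δ3=00010001 | 3Δ
t=1: Δ0=00010001 Δ1=00010000 | 1Δ

3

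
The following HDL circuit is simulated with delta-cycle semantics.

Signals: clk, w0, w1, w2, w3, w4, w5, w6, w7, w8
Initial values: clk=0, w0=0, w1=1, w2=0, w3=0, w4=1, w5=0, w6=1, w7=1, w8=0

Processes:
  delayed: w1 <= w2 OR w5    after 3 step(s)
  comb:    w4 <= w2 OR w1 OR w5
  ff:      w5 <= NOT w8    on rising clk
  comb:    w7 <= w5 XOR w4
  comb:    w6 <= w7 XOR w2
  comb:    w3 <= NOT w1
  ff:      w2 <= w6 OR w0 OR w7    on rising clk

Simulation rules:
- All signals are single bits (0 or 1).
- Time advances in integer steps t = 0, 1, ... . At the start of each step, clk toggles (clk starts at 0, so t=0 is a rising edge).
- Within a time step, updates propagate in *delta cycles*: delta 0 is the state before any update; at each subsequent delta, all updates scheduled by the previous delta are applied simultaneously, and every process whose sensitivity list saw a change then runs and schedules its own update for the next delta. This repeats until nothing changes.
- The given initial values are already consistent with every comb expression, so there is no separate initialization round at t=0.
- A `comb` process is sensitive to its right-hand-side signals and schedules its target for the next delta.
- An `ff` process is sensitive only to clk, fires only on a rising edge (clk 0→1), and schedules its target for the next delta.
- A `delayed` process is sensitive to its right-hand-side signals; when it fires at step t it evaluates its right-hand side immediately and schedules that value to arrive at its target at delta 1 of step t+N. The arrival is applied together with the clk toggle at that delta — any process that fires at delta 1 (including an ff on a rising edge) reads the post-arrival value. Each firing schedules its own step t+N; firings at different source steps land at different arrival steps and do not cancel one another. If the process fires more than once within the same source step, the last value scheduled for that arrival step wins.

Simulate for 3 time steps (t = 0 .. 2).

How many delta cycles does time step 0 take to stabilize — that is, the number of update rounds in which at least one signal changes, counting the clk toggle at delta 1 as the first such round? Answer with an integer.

4

t0.Δ0 w3=0 w5=0 w4=1 w2=0 w6=1 clk=0 w8=0 w1=1 w7=1 w0=0
t0.Δ1 w3=0 w5=0 w4=1 w2=0 w6=1 clk=1 w8=0 w1=1 w7=1 w0=0
t0.Δ2 w3=0 w5=1 w4=1 w2=1 w6=1 clk=1 w8=0 w1=1 w7=1 w0=0
t0.Δ3 w3=0 w5=1 w4=1 w2=1 w6=0 clk=1 w8=0 w1=1 w7=0 w0=0
t0.Δ4 w3=0 w5=1 w4=1 w2=1 w6=1 clk=1 w8=0 w1=1 w7=0 w0=0
t1.Δ0 w3=0 w5=1 w4=1 w2=1 w6=1 clk=1 w8=0 w1=1 w7=0 w0=0
t1.Δ1 w3=0 w5=1 w4=1 w2=1 w6=1 clk=0 w8=0 w1=1 w7=0 w0=0
t2.Δ0 w3=0 w5=1 w4=1 w2=1 w6=1 clk=0 w8=0 w1=1 w7=0 w0=0
t2.Δ1 w3=0 w5=1 w4=1 w2=1 w6=1 clk=1 w8=0 w1=1 w7=0 w0=0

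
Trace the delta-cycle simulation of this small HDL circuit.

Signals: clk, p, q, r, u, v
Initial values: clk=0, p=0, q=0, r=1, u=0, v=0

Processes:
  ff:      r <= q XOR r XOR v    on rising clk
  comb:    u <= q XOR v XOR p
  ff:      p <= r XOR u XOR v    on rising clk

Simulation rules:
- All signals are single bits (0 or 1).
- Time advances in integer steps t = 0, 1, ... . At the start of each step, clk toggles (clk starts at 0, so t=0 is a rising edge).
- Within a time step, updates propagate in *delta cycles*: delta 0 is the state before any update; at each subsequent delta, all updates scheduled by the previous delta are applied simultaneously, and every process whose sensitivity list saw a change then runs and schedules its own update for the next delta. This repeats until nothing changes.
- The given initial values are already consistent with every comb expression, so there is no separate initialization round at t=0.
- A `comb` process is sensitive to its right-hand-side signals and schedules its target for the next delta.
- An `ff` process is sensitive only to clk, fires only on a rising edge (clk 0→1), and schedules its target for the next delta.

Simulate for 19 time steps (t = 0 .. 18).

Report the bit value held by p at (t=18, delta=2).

0

t0.Δ0 clk=0 p=0 q=0 v=0 r=1 u=0
t0.Δ1 clk=1 p=0 q=0 v=0 r=1 u=0
t0.Δ2 clk=1 p=1 q=0 v=0 r=1 u=0
t0.Δ3 clk=1 p=1 q=0 v=0 r=1 u=1
t1.Δ0 clk=1 p=1 q=0 v=0 r=1 u=1
t1.Δ1 clk=0 p=1 q=0 v=0 r=1 u=1
t2.Δ0 clk=0 p=1 q=0 v=0 r=1 u=1
t2.Δ1 clk=1 p=1 q=0 v=0 r=1 u=1
t2.Δ2 clk=1 p=0 q=0 v=0 r=1 u=1
t2.Δ3 clk=1 p=0 q=0 v=0 r=1 u=0
t3.Δ0 clk=1 p=0 q=0 v=0 r=1 u=0
t3.Δ1 clk=0 p=0 q=0 v=0 r=1 u=0
t4.Δ0 clk=0 p=0 q=0 v=0 r=1 u=0
t4.Δ1 clk=1 p=0 q=0 v=0 r=1 u=0
t4.Δ2 clk=1 p=1 q=0 v=0 r=1 u=0
t4.Δ3 clk=1 p=1 q=0 v=0 r=1 u=1
t5.Δ0 clk=1 p=1 q=0 v=0 r=1 u=1
t5.Δ1 clk=0 p=1 q=0 v=0 r=1 u=1
t6.Δ0 clk=0 p=1 q=0 v=0 r=1 u=1
t6.Δ1 clk=1 p=1 q=0 v=0 r=1 u=1
t6.Δ2 clk=1 p=0 q=0 v=0 r=1 u=1
t6.Δ3 clk=1 p=0 q=0 v=0 r=1 u=0
t7.Δ0 clk=1 p=0 q=0 v=0 r=1 u=0
t7.Δ1 clk=0 p=0 q=0 v=0 r=1 u=0
t8.Δ0 clk=0 p=0 q=0 v=0 r=1 u=0
t8.Δ1 clk=1 p=0 q=0 v=0 r=1 u=0
t8.Δ2 clk=1 p=1 q=0 v=0 r=1 u=0
t8.Δ3 clk=1 p=1 q=0 v=0 r=1 u=1
t9.Δ0 clk=1 p=1 q=0 v=0 r=1 u=1
t9.Δ1 clk=0 p=1 q=0 v=0 r=1 u=1
t10.Δ0 clk=0 p=1 q=0 v=0 r=1 u=1
t10.Δ1 clk=1 p=1 q=0 v=0 r=1 u=1
t10.Δ2 clk=1 p=0 q=0 v=0 r=1 u=1
t10.Δ3 clk=1 p=0 q=0 v=0 r=1 u=0
t11.Δ0 clk=1 p=0 q=0 v=0 r=1 u=0
t11.Δ1 clk=0 p=0 q=0 v=0 r=1 u=0
t12.Δ0 clk=0 p=0 q=0 v=0 r=1 u=0
t12.Δ1 clk=1 p=0 q=0 v=0 r=1 u=0
t12.Δ2 clk=1 p=1 q=0 v=0 r=1 u=0
t12.Δ3 clk=1 p=1 q=0 v=0 r=1 u=1
t13.Δ0 clk=1 p=1 q=0 v=0 r=1 u=1
t13.Δ1 clk=0 p=1 q=0 v=0 r=1 u=1
t14.Δ0 clk=0 p=1 q=0 v=0 r=1 u=1
t14.Δ1 clk=1 p=1 q=0 v=0 r=1 u=1
t14.Δ2 clk=1 p=0 q=0 v=0 r=1 u=1
t14.Δ3 clk=1 p=0 q=0 v=0 r=1 u=0
t15.Δ0 clk=1 p=0 q=0 v=0 r=1 u=0
t15.Δ1 clk=0 p=0 q=0 v=0 r=1 u=0
t16.Δ0 clk=0 p=0 q=0 v=0 r=1 u=0
t16.Δ1 clk=1 p=0 q=0 v=0 r=1 u=0
t16.Δ2 clk=1 p=1 q=0 v=0 r=1 u=0
t16.Δ3 clk=1 p=1 q=0 v=0 r=1 u=1
t17.Δ0 clk=1 p=1 q=0 v=0 r=1 u=1
t17.Δ1 clk=0 p=1 q=0 v=0 r=1 u=1
t18.Δ0 clk=0 p=1 q=0 v=0 r=1 u=1
t18.Δ1 clk=1 p=1 q=0 v=0 r=1 u=1
t18.Δ2 clk=1 p=0 q=0 v=0 r=1 u=1
t18.Δ3 clk=1 p=0 q=0 v=0 r=1 u=0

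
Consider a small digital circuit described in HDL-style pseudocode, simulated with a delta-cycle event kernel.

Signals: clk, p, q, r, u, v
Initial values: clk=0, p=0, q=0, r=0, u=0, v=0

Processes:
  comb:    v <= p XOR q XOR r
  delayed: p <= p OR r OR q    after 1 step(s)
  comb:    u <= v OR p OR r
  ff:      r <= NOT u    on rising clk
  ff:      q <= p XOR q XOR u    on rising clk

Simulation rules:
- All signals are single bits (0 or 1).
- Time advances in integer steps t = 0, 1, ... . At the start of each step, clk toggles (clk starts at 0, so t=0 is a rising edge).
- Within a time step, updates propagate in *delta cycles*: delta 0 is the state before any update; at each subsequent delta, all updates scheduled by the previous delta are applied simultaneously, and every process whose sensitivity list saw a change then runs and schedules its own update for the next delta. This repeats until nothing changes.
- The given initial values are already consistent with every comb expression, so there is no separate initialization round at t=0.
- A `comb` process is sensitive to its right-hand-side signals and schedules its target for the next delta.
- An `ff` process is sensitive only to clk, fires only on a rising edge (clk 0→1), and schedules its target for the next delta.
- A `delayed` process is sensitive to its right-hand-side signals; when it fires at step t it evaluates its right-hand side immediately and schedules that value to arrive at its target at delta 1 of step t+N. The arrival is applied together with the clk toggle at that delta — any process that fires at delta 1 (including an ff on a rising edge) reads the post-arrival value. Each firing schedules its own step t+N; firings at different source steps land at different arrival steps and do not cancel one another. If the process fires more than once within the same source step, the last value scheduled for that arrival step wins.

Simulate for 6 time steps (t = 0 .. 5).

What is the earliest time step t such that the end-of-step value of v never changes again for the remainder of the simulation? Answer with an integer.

2

t=0 Δ0: r=0 p=0 q=0 clk=0 u=0 v=0
  Δ1: clk:0→1
  Δ2: r:0→1
  Δ3: u:0→1, v:0→1
  (3Δ to stable)
t=1 Δ0: r=1 p=0 q=0 clk=1 u=1 v=1
  Δ1: p:0→1, clk:1→0
  Δ2: v:1→0
  (2Δ to stable)
t=2 Δ0: r=1 p=1 q=0 clk=0 u=1 v=0
  Δ1: clk:0→1
  Δ2: r:1→0
  Δ3: v:0→1
  (3Δ to stable)
t=3 Δ0: r=0 p=1 q=0 clk=1 u=1 v=1
  Δ1: clk:1→0
  (1Δ to stable)
t=4 Δ0: r=0 p=1 q=0 clk=0 u=1 v=1
  Δ1: clk:0→1
  (1Δ to stable)
t=5 Δ0: r=0 p=1 q=0 clk=1 u=1 v=1
  Δ1: clk:1→0
  (1Δ to stable)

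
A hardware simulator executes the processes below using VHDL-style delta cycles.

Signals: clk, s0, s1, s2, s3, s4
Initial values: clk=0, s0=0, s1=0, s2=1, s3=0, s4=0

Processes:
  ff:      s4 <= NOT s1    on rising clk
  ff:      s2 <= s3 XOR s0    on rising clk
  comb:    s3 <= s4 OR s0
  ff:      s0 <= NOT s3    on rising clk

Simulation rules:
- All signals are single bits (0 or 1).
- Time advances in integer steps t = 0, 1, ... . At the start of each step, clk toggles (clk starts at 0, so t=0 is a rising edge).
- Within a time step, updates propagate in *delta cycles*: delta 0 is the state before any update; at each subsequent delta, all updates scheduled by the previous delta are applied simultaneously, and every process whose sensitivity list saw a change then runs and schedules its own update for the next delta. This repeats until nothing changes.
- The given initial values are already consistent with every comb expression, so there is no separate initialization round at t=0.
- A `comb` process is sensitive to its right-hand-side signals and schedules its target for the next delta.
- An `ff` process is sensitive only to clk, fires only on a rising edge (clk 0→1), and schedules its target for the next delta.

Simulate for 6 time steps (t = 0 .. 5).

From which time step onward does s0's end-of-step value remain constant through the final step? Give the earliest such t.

2

t0.Δ0 s4=0 s3=0 s0=0 clk=0 s1=0 s2=1
t0.Δ1 s4=0 s3=0 s0=0 clk=1 s1=0 s2=1
t0.Δ2 s4=1 s3=0 s0=1 clk=1 s1=0 s2=0
t0.Δ3 s4=1 s3=1 s0=1 clk=1 s1=0 s2=0
t1.Δ0 s4=1 s3=1 s0=1 clk=1 s1=0 s2=0
t1.Δ1 s4=1 s3=1 s0=1 clk=0 s1=0 s2=0
t2.Δ0 s4=1 s3=1 s0=1 clk=0 s1=0 s2=0
t2.Δ1 s4=1 s3=1 s0=1 clk=1 s1=0 s2=0
t2.Δ2 s4=1 s3=1 s0=0 clk=1 s1=0 s2=0
t3.Δ0 s4=1 s3=1 s0=0 clk=1 s1=0 s2=0
t3.Δ1 s4=1 s3=1 s0=0 clk=0 s1=0 s2=0
t4.Δ0 s4=1 s3=1 s0=0 clk=0 s1=0 s2=0
t4.Δ1 s4=1 s3=1 s0=0 clk=1 s1=0 s2=0
t4.Δ2 s4=1 s3=1 s0=0 clk=1 s1=0 s2=1
t5.Δ0 s4=1 s3=1 s0=0 clk=1 s1=0 s2=1
t5.Δ1 s4=1 s3=1 s0=0 clk=0 s1=0 s2=1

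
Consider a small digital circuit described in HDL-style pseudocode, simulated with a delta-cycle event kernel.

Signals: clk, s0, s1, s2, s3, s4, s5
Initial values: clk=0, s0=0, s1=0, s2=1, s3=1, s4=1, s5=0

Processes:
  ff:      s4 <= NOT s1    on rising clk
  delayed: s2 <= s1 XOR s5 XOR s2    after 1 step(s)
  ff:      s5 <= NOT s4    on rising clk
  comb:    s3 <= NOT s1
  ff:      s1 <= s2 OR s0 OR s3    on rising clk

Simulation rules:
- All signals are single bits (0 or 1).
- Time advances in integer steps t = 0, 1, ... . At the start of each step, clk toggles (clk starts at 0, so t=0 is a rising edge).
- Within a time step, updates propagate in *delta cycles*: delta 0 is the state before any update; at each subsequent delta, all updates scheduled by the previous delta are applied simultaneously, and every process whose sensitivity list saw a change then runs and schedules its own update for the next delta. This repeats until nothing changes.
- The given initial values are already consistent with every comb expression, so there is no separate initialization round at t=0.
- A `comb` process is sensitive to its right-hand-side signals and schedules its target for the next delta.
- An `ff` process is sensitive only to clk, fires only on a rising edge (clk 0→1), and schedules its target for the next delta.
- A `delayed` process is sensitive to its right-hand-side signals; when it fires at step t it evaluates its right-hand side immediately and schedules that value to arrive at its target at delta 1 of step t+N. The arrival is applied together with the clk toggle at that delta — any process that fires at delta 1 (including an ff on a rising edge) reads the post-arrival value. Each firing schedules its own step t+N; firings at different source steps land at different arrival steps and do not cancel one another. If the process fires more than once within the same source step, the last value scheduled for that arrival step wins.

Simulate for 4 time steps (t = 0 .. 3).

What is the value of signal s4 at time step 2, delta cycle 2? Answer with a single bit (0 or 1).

[bits: s3,clk,s2,s0,s4,s5,s1]
t=0: Δ0=1010100 Δ1=1110100 Δ2=1110101 Δ3=0110101 | 3Δ
t=1: Δ0=0110101 Δ1=0000101 | 1Δ
t=2: Δ0=0000101 Δ1=0110101 Δ2=0110001 | 2Δ
t=3: Δ0=0110001 Δ1=0000001 | 1Δ

0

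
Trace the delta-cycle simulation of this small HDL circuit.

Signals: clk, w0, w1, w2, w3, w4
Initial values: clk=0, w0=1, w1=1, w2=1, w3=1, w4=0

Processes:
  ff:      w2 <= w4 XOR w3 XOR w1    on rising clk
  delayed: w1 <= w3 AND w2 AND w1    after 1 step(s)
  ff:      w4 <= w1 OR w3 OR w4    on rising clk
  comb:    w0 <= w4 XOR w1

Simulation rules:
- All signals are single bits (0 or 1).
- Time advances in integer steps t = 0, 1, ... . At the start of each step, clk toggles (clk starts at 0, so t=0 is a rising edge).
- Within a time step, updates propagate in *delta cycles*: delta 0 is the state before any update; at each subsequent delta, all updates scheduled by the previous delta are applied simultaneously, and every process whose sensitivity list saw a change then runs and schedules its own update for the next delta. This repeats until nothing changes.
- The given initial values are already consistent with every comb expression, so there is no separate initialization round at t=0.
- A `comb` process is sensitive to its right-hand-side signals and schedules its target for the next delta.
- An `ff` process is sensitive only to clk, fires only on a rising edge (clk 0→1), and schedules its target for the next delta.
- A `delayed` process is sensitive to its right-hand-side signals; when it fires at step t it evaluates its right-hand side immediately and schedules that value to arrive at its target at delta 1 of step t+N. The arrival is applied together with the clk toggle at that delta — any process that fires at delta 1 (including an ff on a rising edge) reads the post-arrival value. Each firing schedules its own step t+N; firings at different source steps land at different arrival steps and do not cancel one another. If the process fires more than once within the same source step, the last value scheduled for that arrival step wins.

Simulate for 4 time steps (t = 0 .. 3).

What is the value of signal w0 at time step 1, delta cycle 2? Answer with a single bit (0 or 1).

1

t0.Δ0 w4=0 w1=1 w0=1 w2=1 w3=1 clk=0
t0.Δ1 w4=0 w1=1 w0=1 w2=1 w3=1 clk=1
t0.Δ2 w4=1 w1=1 w0=1 w2=0 w3=1 clk=1
t0.Δ3 w4=1 w1=1 w0=0 w2=0 w3=1 clk=1
t1.Δ0 w4=1 w1=1 w0=0 w2=0 w3=1 clk=1
t1.Δ1 w4=1 w1=0 w0=0 w2=0 w3=1 clk=0
t1.Δ2 w4=1 w1=0 w0=1 w2=0 w3=1 clk=0
t2.Δ0 w4=1 w1=0 w0=1 w2=0 w3=1 clk=0
t2.Δ1 w4=1 w1=0 w0=1 w2=0 w3=1 clk=1
t3.Δ0 w4=1 w1=0 w0=1 w2=0 w3=1 clk=1
t3.Δ1 w4=1 w1=0 w0=1 w2=0 w3=1 clk=0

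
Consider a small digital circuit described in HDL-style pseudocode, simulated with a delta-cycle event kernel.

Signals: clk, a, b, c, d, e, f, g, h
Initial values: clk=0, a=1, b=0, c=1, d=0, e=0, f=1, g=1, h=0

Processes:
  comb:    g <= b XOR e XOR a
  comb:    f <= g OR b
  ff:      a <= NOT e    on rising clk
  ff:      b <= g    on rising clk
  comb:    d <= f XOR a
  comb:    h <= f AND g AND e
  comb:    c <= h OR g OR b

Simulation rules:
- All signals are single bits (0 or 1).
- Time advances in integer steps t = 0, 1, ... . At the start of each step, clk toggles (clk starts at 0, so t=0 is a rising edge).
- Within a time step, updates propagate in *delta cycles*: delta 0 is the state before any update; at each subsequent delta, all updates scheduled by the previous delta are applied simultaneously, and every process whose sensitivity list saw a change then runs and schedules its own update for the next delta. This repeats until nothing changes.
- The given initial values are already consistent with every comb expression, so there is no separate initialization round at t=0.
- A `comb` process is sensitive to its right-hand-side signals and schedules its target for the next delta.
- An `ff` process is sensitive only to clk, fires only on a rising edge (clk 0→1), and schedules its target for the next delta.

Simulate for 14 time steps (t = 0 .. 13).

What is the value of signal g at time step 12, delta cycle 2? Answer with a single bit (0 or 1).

t0.Δ0 e=0 g=1 h=0 clk=0 d=0 f=1 a=1 b=0 c=1
t0.Δ1 e=0 g=1 h=0 clk=1 d=0 f=1 a=1 b=0 c=1
t0.Δ2 e=0 g=1 h=0 clk=1 d=0 f=1 a=1 b=1 c=1
t0.Δ3 e=0 g=0 h=0 clk=1 d=0 f=1 a=1 b=1 c=1
t1.Δ0 e=0 g=0 h=0 clk=1 d=0 f=1 a=1 b=1 c=1
t1.Δ1 e=0 g=0 h=0 clk=0 d=0 f=1 a=1 b=1 c=1
t2.Δ0 e=0 g=0 h=0 clk=0 d=0 f=1 a=1 b=1 c=1
t2.Δ1 e=0 g=0 h=0 clk=1 d=0 f=1 a=1 b=1 c=1
t2.Δ2 e=0 g=0 h=0 clk=1 d=0 f=1 a=1 b=0 c=1
t2.Δ3 e=0 g=1 h=0 clk=1 d=0 f=0 a=1 b=0 c=0
t2.Δ4 e=0 g=1 h=0 clk=1 d=1 f=1 a=1 b=0 c=1
t2.Δ5 e=0 g=1 h=0 clk=1 d=0 f=1 a=1 b=0 c=1
t3.Δ0 e=0 g=1 h=0 clk=1 d=0 f=1 a=1 b=0 c=1
t3.Δ1 e=0 g=1 h=0 clk=0 d=0 f=1 a=1 b=0 c=1
t4.Δ0 e=0 g=1 h=0 clk=0 d=0 f=1 a=1 b=0 c=1
t4.Δ1 e=0 g=1 h=0 clk=1 d=0 f=1 a=1 b=0 c=1
t4.Δ2 e=0 g=1 h=0 clk=1 d=0 f=1 a=1 b=1 c=1
t4.Δ3 e=0 g=0 h=0 clk=1 d=0 f=1 a=1 b=1 c=1
t5.Δ0 e=0 g=0 h=0 clk=1 d=0 f=1 a=1 b=1 c=1
t5.Δ1 e=0 g=0 h=0 clk=0 d=0 f=1 a=1 b=1 c=1
t6.Δ0 e=0 g=0 h=0 clk=0 d=0 f=1 a=1 b=1 c=1
t6.Δ1 e=0 g=0 h=0 clk=1 d=0 f=1 a=1 b=1 c=1
t6.Δ2 e=0 g=0 h=0 clk=1 d=0 f=1 a=1 b=0 c=1
t6.Δ3 e=0 g=1 h=0 clk=1 d=0 f=0 a=1 b=0 c=0
t6.Δ4 e=0 g=1 h=0 clk=1 d=1 f=1 a=1 b=0 c=1
t6.Δ5 e=0 g=1 h=0 clk=1 d=0 f=1 a=1 b=0 c=1
t7.Δ0 e=0 g=1 h=0 clk=1 d=0 f=1 a=1 b=0 c=1
t7.Δ1 e=0 g=1 h=0 clk=0 d=0 f=1 a=1 b=0 c=1
t8.Δ0 e=0 g=1 h=0 clk=0 d=0 f=1 a=1 b=0 c=1
t8.Δ1 e=0 g=1 h=0 clk=1 d=0 f=1 a=1 b=0 c=1
t8.Δ2 e=0 g=1 h=0 clk=1 d=0 f=1 a=1 b=1 c=1
t8.Δ3 e=0 g=0 h=0 clk=1 d=0 f=1 a=1 b=1 c=1
t9.Δ0 e=0 g=0 h=0 clk=1 d=0 f=1 a=1 b=1 c=1
t9.Δ1 e=0 g=0 h=0 clk=0 d=0 f=1 a=1 b=1 c=1
t10.Δ0 e=0 g=0 h=0 clk=0 d=0 f=1 a=1 b=1 c=1
t10.Δ1 e=0 g=0 h=0 clk=1 d=0 f=1 a=1 b=1 c=1
t10.Δ2 e=0 g=0 h=0 clk=1 d=0 f=1 a=1 b=0 c=1
t10.Δ3 e=0 g=1 h=0 clk=1 d=0 f=0 a=1 b=0 c=0
t10.Δ4 e=0 g=1 h=0 clk=1 d=1 f=1 a=1 b=0 c=1
t10.Δ5 e=0 g=1 h=0 clk=1 d=0 f=1 a=1 b=0 c=1
t11.Δ0 e=0 g=1 h=0 clk=1 d=0 f=1 a=1 b=0 c=1
t11.Δ1 e=0 g=1 h=0 clk=0 d=0 f=1 a=1 b=0 c=1
t12.Δ0 e=0 g=1 h=0 clk=0 d=0 f=1 a=1 b=0 c=1
t12.Δ1 e=0 g=1 h=0 clk=1 d=0 f=1 a=1 b=0 c=1
t12.Δ2 e=0 g=1 h=0 clk=1 d=0 f=1 a=1 b=1 c=1
t12.Δ3 e=0 g=0 h=0 clk=1 d=0 f=1 a=1 b=1 c=1
t13.Δ0 e=0 g=0 h=0 clk=1 d=0 f=1 a=1 b=1 c=1
t13.Δ1 e=0 g=0 h=0 clk=0 d=0 f=1 a=1 b=1 c=1

1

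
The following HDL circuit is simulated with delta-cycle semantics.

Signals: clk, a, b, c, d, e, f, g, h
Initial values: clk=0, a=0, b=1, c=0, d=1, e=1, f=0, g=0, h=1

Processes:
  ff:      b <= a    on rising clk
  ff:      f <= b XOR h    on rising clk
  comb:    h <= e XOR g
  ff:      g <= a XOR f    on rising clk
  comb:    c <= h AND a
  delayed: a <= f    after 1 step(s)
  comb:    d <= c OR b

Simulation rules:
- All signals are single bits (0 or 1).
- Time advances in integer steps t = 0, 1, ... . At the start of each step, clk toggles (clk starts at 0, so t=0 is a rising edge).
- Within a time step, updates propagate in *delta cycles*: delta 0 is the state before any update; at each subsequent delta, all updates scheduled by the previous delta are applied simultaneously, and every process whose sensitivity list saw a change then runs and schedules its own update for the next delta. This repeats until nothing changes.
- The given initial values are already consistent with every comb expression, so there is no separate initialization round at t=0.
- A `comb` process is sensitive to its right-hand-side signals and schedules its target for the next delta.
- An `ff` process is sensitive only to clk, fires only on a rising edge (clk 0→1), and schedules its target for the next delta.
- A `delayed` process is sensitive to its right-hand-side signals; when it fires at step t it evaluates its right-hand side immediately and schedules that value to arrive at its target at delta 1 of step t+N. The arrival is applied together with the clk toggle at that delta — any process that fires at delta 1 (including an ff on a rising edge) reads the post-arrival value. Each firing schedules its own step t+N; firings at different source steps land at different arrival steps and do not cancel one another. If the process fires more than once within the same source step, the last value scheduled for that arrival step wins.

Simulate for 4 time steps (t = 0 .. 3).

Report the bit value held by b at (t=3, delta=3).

t=0 Δ0: d=1 c=0 h=1 b=1 g=0 clk=0 f=0 e=1 a=0
  Δ1: clk:0→1
  Δ2: b:1→0
  Δ3: d:1→0
  (3Δ to stable)
t=1 Δ0: d=0 c=0 h=1 b=0 g=0 clk=1 f=0 e=1 a=0
  Δ1: clk:1→0
  (1Δ to stable)
t=2 Δ0: d=0 c=0 h=1 b=0 g=0 clk=0 f=0 e=1 a=0
  Δ1: clk:0→1
  Δ2: f:0→1
  (2Δ to stable)
t=3 Δ0: d=0 c=0 h=1 b=0 g=0 clk=1 f=1 e=1 a=0
  Δ1: clk:1→0, a:0→1
  Δ2: c:0→1
  Δ3: d:0→1
  (3Δ to stable)

0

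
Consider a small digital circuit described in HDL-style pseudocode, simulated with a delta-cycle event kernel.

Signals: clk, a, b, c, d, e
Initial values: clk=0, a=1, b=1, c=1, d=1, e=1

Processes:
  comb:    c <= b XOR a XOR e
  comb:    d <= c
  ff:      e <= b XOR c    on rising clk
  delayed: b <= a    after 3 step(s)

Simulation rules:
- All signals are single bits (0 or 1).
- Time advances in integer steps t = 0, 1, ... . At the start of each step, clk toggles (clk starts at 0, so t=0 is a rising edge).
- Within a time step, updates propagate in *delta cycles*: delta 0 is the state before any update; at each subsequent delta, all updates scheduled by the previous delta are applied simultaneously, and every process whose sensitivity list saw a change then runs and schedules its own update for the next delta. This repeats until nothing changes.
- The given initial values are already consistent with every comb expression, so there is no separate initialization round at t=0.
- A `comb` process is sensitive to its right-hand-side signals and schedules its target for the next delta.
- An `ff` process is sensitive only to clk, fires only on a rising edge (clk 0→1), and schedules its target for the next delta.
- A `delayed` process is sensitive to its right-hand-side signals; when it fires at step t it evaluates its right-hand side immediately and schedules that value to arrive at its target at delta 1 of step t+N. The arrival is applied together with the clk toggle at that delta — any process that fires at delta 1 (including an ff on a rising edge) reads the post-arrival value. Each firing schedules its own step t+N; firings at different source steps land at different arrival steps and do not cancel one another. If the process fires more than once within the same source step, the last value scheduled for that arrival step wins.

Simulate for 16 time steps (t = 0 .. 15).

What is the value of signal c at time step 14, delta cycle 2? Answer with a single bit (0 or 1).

[bits: d,e,c,clk,a,b]
t=0: Δ0=111011 Δ1=111111 Δ2=101111 Δ3=100111 Δ4=000111 | 4Δ
t=1: Δ0=000111 Δ1=000011 | 1Δ
t=2: Δ0=000011 Δ1=000111 Δ2=010111 Δ3=011111 Δ4=111111 | 4Δ
t=3: Δ0=111111 Δ1=111011 | 1Δ
t=4: Δ0=111011 Δ1=111111 Δ2=101111 Δ3=100111 Δ4=000111 | 4Δ
t=5: Δ0=000111 Δ1=000011 | 1Δ
t=6: Δ0=000011 Δ1=000111 Δ2=010111 Δ3=011111 Δ4=111111 | 4Δ
t=7: Δ0=111111 Δ1=111011 | 1Δ
t=8: Δ0=111011 Δ1=111111 Δ2=101111 Δ3=100111 Δ4=000111 | 4Δ
t=9: Δ0=000111 Δ1=000011 | 1Δ
t=10: Δ0=000011 Δ1=000111 Δ2=010111 Δ3=011111 Δ4=111111 | 4Δ
t=11: Δ0=111111 Δ1=111011 | 1Δ
t=12: Δ0=111011 Δ1=111111 Δ2=101111 Δ3=100111 Δ4=000111 | 4Δ
t=13: Δ0=000111 Δ1=000011 | 1Δ
t=14: Δ0=000011 Δ1=000111 Δ2=010111 Δ3=011111 Δ4=111111 | 4Δ
t=15: Δ0=111111 Δ1=111011 | 1Δ

0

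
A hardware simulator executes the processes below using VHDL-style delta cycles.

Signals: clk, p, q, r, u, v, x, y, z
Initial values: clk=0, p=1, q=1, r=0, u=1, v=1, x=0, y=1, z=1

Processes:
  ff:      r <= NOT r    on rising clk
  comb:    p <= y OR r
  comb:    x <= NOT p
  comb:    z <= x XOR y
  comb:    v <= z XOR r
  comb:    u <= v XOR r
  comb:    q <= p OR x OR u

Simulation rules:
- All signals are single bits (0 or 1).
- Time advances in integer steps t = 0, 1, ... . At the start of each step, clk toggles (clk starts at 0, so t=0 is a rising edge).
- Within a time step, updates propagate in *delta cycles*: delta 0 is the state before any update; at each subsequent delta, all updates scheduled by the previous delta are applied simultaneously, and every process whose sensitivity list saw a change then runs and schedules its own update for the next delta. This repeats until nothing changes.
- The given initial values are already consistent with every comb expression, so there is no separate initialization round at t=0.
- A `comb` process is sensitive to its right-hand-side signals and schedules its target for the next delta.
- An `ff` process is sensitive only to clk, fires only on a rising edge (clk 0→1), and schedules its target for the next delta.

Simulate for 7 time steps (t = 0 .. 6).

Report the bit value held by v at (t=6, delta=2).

0

[bits: y,q,p,z,x,clk,v,u,r]
t=0: Δ0=111100110 Δ1=111101110 Δ2=111101111 Δ3=111101001 Δ4=111101011 | 4Δ
t=1: Δ0=111101011 Δ1=111100011 | 1Δ
t=2: Δ0=111100011 Δ1=111101011 Δ2=111101010 Δ3=111101100 Δ4=111101110 | 4Δ
t=3: Δ0=111101110 Δ1=111100110 | 1Δ
t=4: Δ0=111100110 Δ1=111101110 Δ2=111101111 Δ3=111101001 Δ4=111101011 | 4Δ
t=5: Δ0=111101011 Δ1=111100011 | 1Δ
t=6: Δ0=111100011 Δ1=111101011 Δ2=111101010 Δ3=111101100 Δ4=111101110 | 4Δ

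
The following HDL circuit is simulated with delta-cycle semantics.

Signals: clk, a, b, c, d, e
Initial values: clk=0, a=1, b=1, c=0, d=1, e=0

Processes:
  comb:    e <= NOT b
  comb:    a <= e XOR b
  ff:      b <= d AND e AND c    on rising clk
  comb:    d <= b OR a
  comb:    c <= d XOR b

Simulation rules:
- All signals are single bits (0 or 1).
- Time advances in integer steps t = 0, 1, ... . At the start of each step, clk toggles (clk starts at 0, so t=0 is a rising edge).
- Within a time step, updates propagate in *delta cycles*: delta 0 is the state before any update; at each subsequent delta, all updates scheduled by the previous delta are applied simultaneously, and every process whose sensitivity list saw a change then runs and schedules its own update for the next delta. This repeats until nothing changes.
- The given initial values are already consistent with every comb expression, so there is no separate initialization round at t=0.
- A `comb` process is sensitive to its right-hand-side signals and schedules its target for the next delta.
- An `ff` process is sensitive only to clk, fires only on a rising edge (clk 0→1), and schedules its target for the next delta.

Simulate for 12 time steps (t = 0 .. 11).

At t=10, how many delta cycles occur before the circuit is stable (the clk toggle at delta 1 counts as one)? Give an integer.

4

[bits: c,e,clk,d,a,b]
t=0: Δ0=000111 Δ1=001111 Δ2=001110 Δ3=111100 Δ4=111010 Δ5=011110 Δ6=111110 | 6Δ
t=1: Δ0=111110 Δ1=110110 | 1Δ
t=2: Δ0=110110 Δ1=111110 Δ2=111111 Δ3=001101 Δ4=001111 | 4Δ
t=3: Δ0=001111 Δ1=000111 | 1Δ
t=4: Δ0=000111 Δ1=001111 Δ2=001110 Δ3=111100 Δ4=111010 Δ5=011110 Δ6=111110 | 6Δ
t=5: Δ0=111110 Δ1=110110 | 1Δ
t=6: Δ0=110110 Δ1=111110 Δ2=111111 Δ3=001101 Δ4=001111 | 4Δ
t=7: Δ0=001111 Δ1=000111 | 1Δ
t=8: Δ0=000111 Δ1=001111 Δ2=001110 Δ3=111100 Δ4=111010 Δ5=011110 Δ6=111110 | 6Δ
t=9: Δ0=111110 Δ1=110110 | 1Δ
t=10: Δ0=110110 Δ1=111110 Δ2=111111 Δ3=001101 Δ4=001111 | 4Δ
t=11: Δ0=001111 Δ1=000111 | 1Δ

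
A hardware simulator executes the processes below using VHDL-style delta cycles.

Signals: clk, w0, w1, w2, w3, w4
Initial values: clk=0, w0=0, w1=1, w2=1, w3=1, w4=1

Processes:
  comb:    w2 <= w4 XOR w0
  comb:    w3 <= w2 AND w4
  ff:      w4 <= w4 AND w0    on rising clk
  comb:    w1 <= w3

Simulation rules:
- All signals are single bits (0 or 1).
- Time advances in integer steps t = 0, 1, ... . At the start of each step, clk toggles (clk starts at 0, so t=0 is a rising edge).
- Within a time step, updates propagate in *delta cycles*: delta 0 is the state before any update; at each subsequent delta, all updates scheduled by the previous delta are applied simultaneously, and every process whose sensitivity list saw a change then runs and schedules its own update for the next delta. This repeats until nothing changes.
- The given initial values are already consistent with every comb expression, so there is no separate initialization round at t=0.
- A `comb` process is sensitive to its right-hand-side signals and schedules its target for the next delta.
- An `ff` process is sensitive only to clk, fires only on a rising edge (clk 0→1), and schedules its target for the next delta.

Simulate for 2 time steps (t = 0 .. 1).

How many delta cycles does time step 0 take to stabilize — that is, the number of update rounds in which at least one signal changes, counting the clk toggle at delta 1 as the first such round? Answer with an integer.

[bits: w0,clk,w2,w3,w1,w4]
t=0: Δ0=001111 Δ1=011111 Δ2=011110 Δ3=010010 Δ4=010000 | 4Δ
t=1: Δ0=010000 Δ1=000000 | 1Δ

4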